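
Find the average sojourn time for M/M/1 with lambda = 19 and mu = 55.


W = 1/(mu - lambda) = 1/(55 - 19) = 0.0278 hours

0.0278 hours


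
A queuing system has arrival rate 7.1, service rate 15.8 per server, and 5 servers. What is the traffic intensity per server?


rho = lambda / (c * mu) = 7.1 / (5 * 15.8) = 0.0899

0.0899


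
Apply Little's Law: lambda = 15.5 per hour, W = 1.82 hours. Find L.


L = lambda * W = 15.5 * 1.82 = 28.21

28.21


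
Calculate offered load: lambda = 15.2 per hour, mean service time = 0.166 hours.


Offered load a = lambda * E[S] = 15.2 * 0.166 = 2.52 Erlangs

2.52 Erlangs


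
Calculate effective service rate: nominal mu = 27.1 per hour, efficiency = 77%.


Effective rate = mu * efficiency = 27.1 * 0.77 = 20.87 per hour

20.87 per hour


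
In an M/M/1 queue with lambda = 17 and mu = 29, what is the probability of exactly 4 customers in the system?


rho = 17/29; P(n) = (1-rho)*rho^n = (1-17/29)*(17/29)^4 = 0.0489

0.0489


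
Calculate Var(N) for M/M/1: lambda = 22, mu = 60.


rho = 22/60; Var(N) = rho/(1-rho)^2 = 0.91

0.91


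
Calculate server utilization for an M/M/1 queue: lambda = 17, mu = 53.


rho = lambda/mu = 17/53 = 0.3208

0.3208


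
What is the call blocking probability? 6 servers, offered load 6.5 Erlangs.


B(N,A) = (A^N/N!) / sum(A^k/k!, k=0..N) with N=6, A=6.5 = 0.2991

0.2991


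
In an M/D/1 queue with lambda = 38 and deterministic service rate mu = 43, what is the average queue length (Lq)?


M/D/1: Lq = rho^2 / (2*(1-rho)) where rho = 38/43; Lq = 3.36

3.36


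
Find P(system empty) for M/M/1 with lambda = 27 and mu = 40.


P0 = 1 - rho = 1 - 27/40 = 0.325

0.325


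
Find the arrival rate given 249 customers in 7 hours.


lambda = total arrivals / time = 249 / 7 = 35.57 per hour

35.57 per hour


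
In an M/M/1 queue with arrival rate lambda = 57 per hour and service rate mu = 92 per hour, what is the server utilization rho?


rho = lambda/mu = 57/92 = 0.6196

0.6196


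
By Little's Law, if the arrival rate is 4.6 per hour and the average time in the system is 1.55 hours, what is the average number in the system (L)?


L = lambda * W = 4.6 * 1.55 = 7.13

7.13


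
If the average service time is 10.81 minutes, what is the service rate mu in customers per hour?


mu = 60 / avg_service_time = 60 / 10.81 = 5.55 per hour

5.55 per hour


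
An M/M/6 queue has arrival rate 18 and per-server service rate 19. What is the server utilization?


rho = lambda/(c*mu) = 18/(6*19) = 0.1579

0.1579


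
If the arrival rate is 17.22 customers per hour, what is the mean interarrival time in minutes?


Mean interarrival time = 60/lambda = 60/17.22 = 3.48 minutes

3.48 minutes


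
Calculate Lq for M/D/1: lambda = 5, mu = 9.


M/D/1: Lq = rho^2 / (2*(1-rho)) where rho = 5/9; Lq = 0.35

0.35


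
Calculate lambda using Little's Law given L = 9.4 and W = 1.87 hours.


lambda = L / W = 9.4 / 1.87 = 5.03 per hour

5.03 per hour


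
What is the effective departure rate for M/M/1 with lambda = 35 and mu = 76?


For a stable queue (lambda < mu), throughput = lambda = 35 per hour

35 per hour


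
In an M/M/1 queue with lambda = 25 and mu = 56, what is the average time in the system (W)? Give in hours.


W = 1/(mu - lambda) = 1/(56 - 25) = 0.0323 hours

0.0323 hours


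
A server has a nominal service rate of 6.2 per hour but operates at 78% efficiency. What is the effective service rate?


Effective rate = mu * efficiency = 6.2 * 0.78 = 4.84 per hour

4.84 per hour


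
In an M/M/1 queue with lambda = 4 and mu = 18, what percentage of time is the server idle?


Idle fraction = (1 - rho) * 100 = (1 - 4/18) * 100 = 77.8%

77.8%


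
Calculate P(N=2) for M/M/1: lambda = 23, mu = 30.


rho = 23/30; P(n) = (1-rho)*rho^n = (1-23/30)*(23/30)^2 = 0.1371

0.1371


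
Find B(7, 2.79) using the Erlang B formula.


B(N,A) = (A^N/N!) / sum(A^k/k!, k=0..N) with N=7, A=2.79 = 0.0162

0.0162


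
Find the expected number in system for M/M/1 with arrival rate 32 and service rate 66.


rho = 32/66; L = rho/(1-rho) = 0.94

0.94


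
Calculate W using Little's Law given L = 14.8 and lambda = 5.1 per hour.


W = L / lambda = 14.8 / 5.1 = 2.902 hours

2.902 hours


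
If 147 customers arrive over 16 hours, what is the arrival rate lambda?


lambda = total arrivals / time = 147 / 16 = 9.19 per hour

9.19 per hour


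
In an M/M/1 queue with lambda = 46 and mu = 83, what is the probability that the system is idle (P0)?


P0 = 1 - rho = 1 - 46/83 = 0.4458

0.4458


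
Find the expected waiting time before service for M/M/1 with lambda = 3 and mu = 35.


rho = 3/35; Wq = rho/(mu - lambda) = 0.0027 hours

0.0027 hours


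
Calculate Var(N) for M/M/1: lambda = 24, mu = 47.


rho = 24/47; Var(N) = rho/(1-rho)^2 = 2.13

2.13


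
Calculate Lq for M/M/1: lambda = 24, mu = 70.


rho = 24/70; Lq = rho^2/(1-rho) = 0.18

0.18


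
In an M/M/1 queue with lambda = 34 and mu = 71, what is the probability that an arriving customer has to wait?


P(wait) = rho = lambda/mu = 34/71 = 0.4789

0.4789


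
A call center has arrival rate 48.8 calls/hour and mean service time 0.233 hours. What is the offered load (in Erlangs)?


Offered load a = lambda * E[S] = 48.8 * 0.233 = 11.37 Erlangs

11.37 Erlangs


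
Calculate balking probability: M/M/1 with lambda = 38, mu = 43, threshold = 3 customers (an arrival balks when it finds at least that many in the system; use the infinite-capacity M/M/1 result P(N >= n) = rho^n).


P(N >= 3) = rho^3 = (38/43)^3 = 0.6902

0.6902


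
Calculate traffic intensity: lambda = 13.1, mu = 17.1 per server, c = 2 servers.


rho = lambda / (c * mu) = 13.1 / (2 * 17.1) = 0.383

0.383


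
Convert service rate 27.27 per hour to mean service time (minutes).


Mean service time = 60/mu = 60/27.27 = 2.2 minutes

2.2 minutes


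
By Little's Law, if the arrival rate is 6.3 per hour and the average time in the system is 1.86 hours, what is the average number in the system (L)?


L = lambda * W = 6.3 * 1.86 = 11.72

11.72


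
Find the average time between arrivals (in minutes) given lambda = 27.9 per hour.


Mean interarrival time = 60/lambda = 60/27.9 = 2.15 minutes

2.15 minutes


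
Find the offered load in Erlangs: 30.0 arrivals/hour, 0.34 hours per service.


Offered load a = lambda * E[S] = 30.0 * 0.34 = 10.2 Erlangs

10.2 Erlangs


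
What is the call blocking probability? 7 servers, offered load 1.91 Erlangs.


B(N,A) = (A^N/N!) / sum(A^k/k!, k=0..N) with N=7, A=1.91 = 0.0027

0.0027


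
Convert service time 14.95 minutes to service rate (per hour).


mu = 60 / avg_service_time = 60 / 14.95 = 4.01 per hour

4.01 per hour


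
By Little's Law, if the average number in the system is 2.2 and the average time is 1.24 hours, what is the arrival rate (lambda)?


lambda = L / W = 2.2 / 1.24 = 1.77 per hour

1.77 per hour


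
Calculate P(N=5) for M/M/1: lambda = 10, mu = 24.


rho = 10/24; P(n) = (1-rho)*rho^n = (1-10/24)*(10/24)^5 = 0.0073

0.0073


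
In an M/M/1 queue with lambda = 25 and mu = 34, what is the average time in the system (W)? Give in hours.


W = 1/(mu - lambda) = 1/(34 - 25) = 0.1111 hours

0.1111 hours


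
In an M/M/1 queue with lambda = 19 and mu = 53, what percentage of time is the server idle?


Idle fraction = (1 - rho) * 100 = (1 - 19/53) * 100 = 64.2%

64.2%


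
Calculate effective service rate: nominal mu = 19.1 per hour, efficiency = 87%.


Effective rate = mu * efficiency = 19.1 * 0.87 = 16.62 per hour

16.62 per hour


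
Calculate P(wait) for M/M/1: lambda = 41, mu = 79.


P(wait) = rho = lambda/mu = 41/79 = 0.519

0.519


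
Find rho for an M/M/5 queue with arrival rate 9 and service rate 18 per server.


rho = lambda/(c*mu) = 9/(5*18) = 0.1

0.1


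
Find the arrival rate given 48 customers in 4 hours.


lambda = total arrivals / time = 48 / 4 = 12.0 per hour

12.0 per hour


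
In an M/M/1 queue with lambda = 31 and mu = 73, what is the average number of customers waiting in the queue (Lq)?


rho = 31/73; Lq = rho^2/(1-rho) = 0.31

0.31


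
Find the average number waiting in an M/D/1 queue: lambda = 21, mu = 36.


M/D/1: Lq = rho^2 / (2*(1-rho)) where rho = 21/36; Lq = 0.41

0.41


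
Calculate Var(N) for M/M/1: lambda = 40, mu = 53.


rho = 40/53; Var(N) = rho/(1-rho)^2 = 12.54

12.54


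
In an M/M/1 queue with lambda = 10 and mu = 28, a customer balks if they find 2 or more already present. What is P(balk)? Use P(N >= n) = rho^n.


P(N >= 2) = rho^2 = (10/28)^2 = 0.1276

0.1276


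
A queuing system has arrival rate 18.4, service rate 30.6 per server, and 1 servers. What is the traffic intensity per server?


rho = lambda / (c * mu) = 18.4 / (1 * 30.6) = 0.6013

0.6013


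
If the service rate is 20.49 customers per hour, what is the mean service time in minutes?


Mean service time = 60/mu = 60/20.49 = 2.93 minutes

2.93 minutes


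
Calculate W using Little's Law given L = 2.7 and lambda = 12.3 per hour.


W = L / lambda = 2.7 / 12.3 = 0.2195 hours

0.2195 hours


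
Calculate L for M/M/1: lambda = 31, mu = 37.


rho = 31/37; L = rho/(1-rho) = 5.17

5.17


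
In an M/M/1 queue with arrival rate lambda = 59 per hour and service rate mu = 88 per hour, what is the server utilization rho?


rho = lambda/mu = 59/88 = 0.6705

0.6705


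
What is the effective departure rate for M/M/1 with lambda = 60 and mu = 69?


For a stable queue (lambda < mu), throughput = lambda = 60 per hour

60 per hour


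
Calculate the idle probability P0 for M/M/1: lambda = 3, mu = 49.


P0 = 1 - rho = 1 - 3/49 = 0.9388

0.9388


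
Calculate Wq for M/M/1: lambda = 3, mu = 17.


rho = 3/17; Wq = rho/(mu - lambda) = 0.0126 hours

0.0126 hours


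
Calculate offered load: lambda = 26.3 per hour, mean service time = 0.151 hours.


Offered load a = lambda * E[S] = 26.3 * 0.151 = 3.97 Erlangs

3.97 Erlangs


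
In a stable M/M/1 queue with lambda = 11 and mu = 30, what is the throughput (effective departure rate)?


For a stable queue (lambda < mu), throughput = lambda = 11 per hour

11 per hour


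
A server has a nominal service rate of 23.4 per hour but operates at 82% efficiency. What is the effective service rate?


Effective rate = mu * efficiency = 23.4 * 0.82 = 19.19 per hour

19.19 per hour


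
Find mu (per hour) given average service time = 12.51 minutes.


mu = 60 / avg_service_time = 60 / 12.51 = 4.8 per hour

4.8 per hour


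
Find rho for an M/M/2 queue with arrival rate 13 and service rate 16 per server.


rho = lambda/(c*mu) = 13/(2*16) = 0.4063

0.4063


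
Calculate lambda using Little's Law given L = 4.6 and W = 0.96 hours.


lambda = L / W = 4.6 / 0.96 = 4.79 per hour

4.79 per hour


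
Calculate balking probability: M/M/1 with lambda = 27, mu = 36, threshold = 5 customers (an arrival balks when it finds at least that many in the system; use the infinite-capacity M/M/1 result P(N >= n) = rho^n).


P(N >= 5) = rho^5 = (27/36)^5 = 0.2373

0.2373


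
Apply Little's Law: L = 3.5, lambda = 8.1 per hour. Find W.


W = L / lambda = 3.5 / 8.1 = 0.4321 hours

0.4321 hours


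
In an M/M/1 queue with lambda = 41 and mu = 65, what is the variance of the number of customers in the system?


rho = 41/65; Var(N) = rho/(1-rho)^2 = 4.63

4.63


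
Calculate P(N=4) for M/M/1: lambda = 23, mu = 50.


rho = 23/50; P(n) = (1-rho)*rho^n = (1-23/50)*(23/50)^4 = 0.0242

0.0242


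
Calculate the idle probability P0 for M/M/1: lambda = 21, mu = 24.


P0 = 1 - rho = 1 - 21/24 = 0.125

0.125


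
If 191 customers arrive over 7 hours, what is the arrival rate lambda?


lambda = total arrivals / time = 191 / 7 = 27.29 per hour

27.29 per hour


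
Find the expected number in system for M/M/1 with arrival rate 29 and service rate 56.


rho = 29/56; L = rho/(1-rho) = 1.07

1.07


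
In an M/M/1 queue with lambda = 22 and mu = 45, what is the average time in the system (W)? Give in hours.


W = 1/(mu - lambda) = 1/(45 - 22) = 0.0435 hours

0.0435 hours


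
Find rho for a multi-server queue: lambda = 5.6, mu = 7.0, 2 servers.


rho = lambda / (c * mu) = 5.6 / (2 * 7.0) = 0.4

0.4


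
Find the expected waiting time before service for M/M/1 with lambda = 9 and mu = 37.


rho = 9/37; Wq = rho/(mu - lambda) = 0.0087 hours

0.0087 hours


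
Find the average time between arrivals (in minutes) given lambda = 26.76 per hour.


Mean interarrival time = 60/lambda = 60/26.76 = 2.24 minutes

2.24 minutes


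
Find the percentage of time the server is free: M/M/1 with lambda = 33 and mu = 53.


Idle fraction = (1 - rho) * 100 = (1 - 33/53) * 100 = 37.7%

37.7%


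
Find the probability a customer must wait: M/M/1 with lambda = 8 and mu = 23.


P(wait) = rho = lambda/mu = 8/23 = 0.3478

0.3478


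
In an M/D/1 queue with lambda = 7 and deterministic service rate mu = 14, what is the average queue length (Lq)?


M/D/1: Lq = rho^2 / (2*(1-rho)) where rho = 7/14; Lq = 0.25

0.25


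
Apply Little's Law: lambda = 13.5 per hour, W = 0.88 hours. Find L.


L = lambda * W = 13.5 * 0.88 = 11.88

11.88


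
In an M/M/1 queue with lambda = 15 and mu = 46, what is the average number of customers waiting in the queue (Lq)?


rho = 15/46; Lq = rho^2/(1-rho) = 0.16

0.16


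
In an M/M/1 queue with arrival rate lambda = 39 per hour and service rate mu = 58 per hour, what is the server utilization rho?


rho = lambda/mu = 39/58 = 0.6724

0.6724


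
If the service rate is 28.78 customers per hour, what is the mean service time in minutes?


Mean service time = 60/mu = 60/28.78 = 2.08 minutes

2.08 minutes


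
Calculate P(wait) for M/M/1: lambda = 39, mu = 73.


P(wait) = rho = lambda/mu = 39/73 = 0.5342

0.5342


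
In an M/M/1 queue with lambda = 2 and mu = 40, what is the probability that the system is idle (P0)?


P0 = 1 - rho = 1 - 2/40 = 0.95

0.95


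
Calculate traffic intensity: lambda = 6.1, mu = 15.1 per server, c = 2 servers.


rho = lambda / (c * mu) = 6.1 / (2 * 15.1) = 0.202

0.202


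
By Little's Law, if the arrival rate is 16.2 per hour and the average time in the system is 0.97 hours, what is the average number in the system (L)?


L = lambda * W = 16.2 * 0.97 = 15.71

15.71


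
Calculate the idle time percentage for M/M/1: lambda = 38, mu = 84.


Idle fraction = (1 - rho) * 100 = (1 - 38/84) * 100 = 54.8%

54.8%


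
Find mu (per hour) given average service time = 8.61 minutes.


mu = 60 / avg_service_time = 60 / 8.61 = 6.97 per hour

6.97 per hour


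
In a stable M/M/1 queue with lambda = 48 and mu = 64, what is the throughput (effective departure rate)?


For a stable queue (lambda < mu), throughput = lambda = 48 per hour

48 per hour


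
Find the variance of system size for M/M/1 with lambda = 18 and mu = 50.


rho = 18/50; Var(N) = rho/(1-rho)^2 = 0.88

0.88


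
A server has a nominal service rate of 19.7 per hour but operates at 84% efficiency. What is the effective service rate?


Effective rate = mu * efficiency = 19.7 * 0.84 = 16.55 per hour

16.55 per hour


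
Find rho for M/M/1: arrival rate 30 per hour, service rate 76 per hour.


rho = lambda/mu = 30/76 = 0.3947

0.3947


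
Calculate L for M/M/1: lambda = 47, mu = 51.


rho = 47/51; L = rho/(1-rho) = 11.75

11.75


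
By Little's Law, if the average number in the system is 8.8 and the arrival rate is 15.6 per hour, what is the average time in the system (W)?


W = L / lambda = 8.8 / 15.6 = 0.5641 hours

0.5641 hours


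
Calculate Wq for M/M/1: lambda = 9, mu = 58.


rho = 9/58; Wq = rho/(mu - lambda) = 0.0032 hours

0.0032 hours


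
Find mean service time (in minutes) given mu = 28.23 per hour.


Mean service time = 60/mu = 60/28.23 = 2.13 minutes

2.13 minutes


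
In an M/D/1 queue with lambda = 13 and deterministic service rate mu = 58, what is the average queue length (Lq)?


M/D/1: Lq = rho^2 / (2*(1-rho)) where rho = 13/58; Lq = 0.03

0.03


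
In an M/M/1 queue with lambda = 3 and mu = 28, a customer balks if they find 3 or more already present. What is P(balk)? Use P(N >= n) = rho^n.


P(N >= 3) = rho^3 = (3/28)^3 = 0.0012

0.0012


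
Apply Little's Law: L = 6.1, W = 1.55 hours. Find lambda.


lambda = L / W = 6.1 / 1.55 = 3.94 per hour

3.94 per hour


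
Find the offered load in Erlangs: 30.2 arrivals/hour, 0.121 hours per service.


Offered load a = lambda * E[S] = 30.2 * 0.121 = 3.65 Erlangs

3.65 Erlangs


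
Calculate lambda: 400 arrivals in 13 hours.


lambda = total arrivals / time = 400 / 13 = 30.77 per hour

30.77 per hour


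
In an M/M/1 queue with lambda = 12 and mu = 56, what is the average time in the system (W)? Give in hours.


W = 1/(mu - lambda) = 1/(56 - 12) = 0.0227 hours

0.0227 hours


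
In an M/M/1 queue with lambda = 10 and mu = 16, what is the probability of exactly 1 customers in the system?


rho = 10/16; P(n) = (1-rho)*rho^n = (1-10/16)*(10/16)^1 = 0.2344

0.2344


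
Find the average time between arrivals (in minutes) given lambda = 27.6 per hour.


Mean interarrival time = 60/lambda = 60/27.6 = 2.17 minutes

2.17 minutes


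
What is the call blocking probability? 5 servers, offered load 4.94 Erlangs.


B(N,A) = (A^N/N!) / sum(A^k/k!, k=0..N) with N=5, A=4.94 = 0.28

0.28


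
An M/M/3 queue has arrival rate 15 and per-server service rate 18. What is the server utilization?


rho = lambda/(c*mu) = 15/(3*18) = 0.2778

0.2778


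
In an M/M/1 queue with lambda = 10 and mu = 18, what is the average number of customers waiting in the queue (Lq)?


rho = 10/18; Lq = rho^2/(1-rho) = 0.69

0.69


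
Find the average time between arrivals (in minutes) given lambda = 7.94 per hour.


Mean interarrival time = 60/lambda = 60/7.94 = 7.56 minutes

7.56 minutes


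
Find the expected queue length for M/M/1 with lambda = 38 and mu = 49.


rho = 38/49; Lq = rho^2/(1-rho) = 2.68

2.68


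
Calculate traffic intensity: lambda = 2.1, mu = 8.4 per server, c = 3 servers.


rho = lambda / (c * mu) = 2.1 / (3 * 8.4) = 0.0833

0.0833


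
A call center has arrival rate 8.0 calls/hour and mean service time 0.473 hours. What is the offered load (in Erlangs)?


Offered load a = lambda * E[S] = 8.0 * 0.473 = 3.78 Erlangs

3.78 Erlangs


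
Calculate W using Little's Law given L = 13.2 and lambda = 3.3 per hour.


W = L / lambda = 13.2 / 3.3 = 4.0 hours

4.0 hours


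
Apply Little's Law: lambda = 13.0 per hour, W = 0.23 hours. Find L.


L = lambda * W = 13.0 * 0.23 = 2.99

2.99


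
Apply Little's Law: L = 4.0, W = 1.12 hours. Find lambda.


lambda = L / W = 4.0 / 1.12 = 3.57 per hour

3.57 per hour


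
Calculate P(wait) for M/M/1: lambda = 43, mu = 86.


P(wait) = rho = lambda/mu = 43/86 = 0.5

0.5


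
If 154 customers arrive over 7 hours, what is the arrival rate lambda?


lambda = total arrivals / time = 154 / 7 = 22.0 per hour

22.0 per hour


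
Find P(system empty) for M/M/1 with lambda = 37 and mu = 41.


P0 = 1 - rho = 1 - 37/41 = 0.0976

0.0976


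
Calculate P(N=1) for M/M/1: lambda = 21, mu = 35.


rho = 21/35; P(n) = (1-rho)*rho^n = (1-21/35)*(21/35)^1 = 0.24

0.24


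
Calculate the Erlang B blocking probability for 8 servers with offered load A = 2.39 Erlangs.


B(N,A) = (A^N/N!) / sum(A^k/k!, k=0..N) with N=8, A=2.39 = 0.0024

0.0024


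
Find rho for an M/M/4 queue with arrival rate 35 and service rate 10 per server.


rho = lambda/(c*mu) = 35/(4*10) = 0.875

0.875


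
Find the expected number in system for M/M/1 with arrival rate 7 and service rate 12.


rho = 7/12; L = rho/(1-rho) = 1.4

1.4


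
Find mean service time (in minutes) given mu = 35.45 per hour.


Mean service time = 60/mu = 60/35.45 = 1.69 minutes

1.69 minutes


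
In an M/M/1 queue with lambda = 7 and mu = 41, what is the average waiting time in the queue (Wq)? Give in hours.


rho = 7/41; Wq = rho/(mu - lambda) = 0.005 hours

0.005 hours


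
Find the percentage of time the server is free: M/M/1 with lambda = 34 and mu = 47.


Idle fraction = (1 - rho) * 100 = (1 - 34/47) * 100 = 27.7%

27.7%


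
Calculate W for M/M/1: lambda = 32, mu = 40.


W = 1/(mu - lambda) = 1/(40 - 32) = 0.125 hours

0.125 hours


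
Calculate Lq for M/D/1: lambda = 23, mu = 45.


M/D/1: Lq = rho^2 / (2*(1-rho)) where rho = 23/45; Lq = 0.27

0.27


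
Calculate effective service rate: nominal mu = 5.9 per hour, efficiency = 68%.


Effective rate = mu * efficiency = 5.9 * 0.68 = 4.01 per hour

4.01 per hour


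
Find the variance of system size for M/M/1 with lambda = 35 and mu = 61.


rho = 35/61; Var(N) = rho/(1-rho)^2 = 3.16

3.16


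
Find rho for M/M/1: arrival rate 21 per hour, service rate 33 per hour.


rho = lambda/mu = 21/33 = 0.6364

0.6364


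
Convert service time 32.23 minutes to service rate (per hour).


mu = 60 / avg_service_time = 60 / 32.23 = 1.86 per hour

1.86 per hour


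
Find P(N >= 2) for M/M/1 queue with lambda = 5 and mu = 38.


P(N >= 2) = rho^2 = (5/38)^2 = 0.0173

0.0173


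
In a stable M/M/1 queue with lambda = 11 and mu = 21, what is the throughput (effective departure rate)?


For a stable queue (lambda < mu), throughput = lambda = 11 per hour

11 per hour


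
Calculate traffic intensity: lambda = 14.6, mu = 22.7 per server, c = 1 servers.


rho = lambda / (c * mu) = 14.6 / (1 * 22.7) = 0.6432

0.6432


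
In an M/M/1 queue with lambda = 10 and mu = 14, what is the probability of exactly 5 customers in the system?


rho = 10/14; P(n) = (1-rho)*rho^n = (1-10/14)*(10/14)^5 = 0.0531

0.0531


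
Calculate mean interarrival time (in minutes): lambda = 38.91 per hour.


Mean interarrival time = 60/lambda = 60/38.91 = 1.54 minutes

1.54 minutes


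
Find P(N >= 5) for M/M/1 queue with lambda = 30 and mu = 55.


P(N >= 5) = rho^5 = (30/55)^5 = 0.0483

0.0483


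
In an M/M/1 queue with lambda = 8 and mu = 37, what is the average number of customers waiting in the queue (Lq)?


rho = 8/37; Lq = rho^2/(1-rho) = 0.06

0.06


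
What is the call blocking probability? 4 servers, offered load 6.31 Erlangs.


B(N,A) = (A^N/N!) / sum(A^k/k!, k=0..N) with N=4, A=6.31 = 0.4888

0.4888


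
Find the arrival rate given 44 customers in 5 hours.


lambda = total arrivals / time = 44 / 5 = 8.8 per hour

8.8 per hour


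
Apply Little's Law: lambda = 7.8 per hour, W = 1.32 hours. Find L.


L = lambda * W = 7.8 * 1.32 = 10.3

10.3


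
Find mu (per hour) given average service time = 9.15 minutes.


mu = 60 / avg_service_time = 60 / 9.15 = 6.56 per hour

6.56 per hour


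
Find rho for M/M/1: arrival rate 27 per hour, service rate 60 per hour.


rho = lambda/mu = 27/60 = 0.45

0.45


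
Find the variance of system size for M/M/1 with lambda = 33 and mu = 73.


rho = 33/73; Var(N) = rho/(1-rho)^2 = 1.51

1.51


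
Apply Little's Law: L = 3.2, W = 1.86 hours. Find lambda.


lambda = L / W = 3.2 / 1.86 = 1.72 per hour

1.72 per hour


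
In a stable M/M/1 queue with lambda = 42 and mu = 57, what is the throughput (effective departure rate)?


For a stable queue (lambda < mu), throughput = lambda = 42 per hour

42 per hour


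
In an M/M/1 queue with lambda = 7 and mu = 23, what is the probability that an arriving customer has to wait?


P(wait) = rho = lambda/mu = 7/23 = 0.3043

0.3043


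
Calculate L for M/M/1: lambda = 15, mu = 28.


rho = 15/28; L = rho/(1-rho) = 1.15

1.15


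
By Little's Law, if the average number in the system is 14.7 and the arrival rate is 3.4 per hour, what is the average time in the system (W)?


W = L / lambda = 14.7 / 3.4 = 4.3235 hours

4.3235 hours


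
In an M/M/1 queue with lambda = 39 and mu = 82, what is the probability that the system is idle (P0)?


P0 = 1 - rho = 1 - 39/82 = 0.5244

0.5244


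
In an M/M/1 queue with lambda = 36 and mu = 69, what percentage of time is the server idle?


Idle fraction = (1 - rho) * 100 = (1 - 36/69) * 100 = 47.8%

47.8%


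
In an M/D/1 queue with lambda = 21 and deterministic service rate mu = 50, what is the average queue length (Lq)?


M/D/1: Lq = rho^2 / (2*(1-rho)) where rho = 21/50; Lq = 0.15

0.15


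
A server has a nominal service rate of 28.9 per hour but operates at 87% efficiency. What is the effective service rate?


Effective rate = mu * efficiency = 28.9 * 0.87 = 25.14 per hour

25.14 per hour


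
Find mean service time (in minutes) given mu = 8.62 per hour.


Mean service time = 60/mu = 60/8.62 = 6.96 minutes

6.96 minutes


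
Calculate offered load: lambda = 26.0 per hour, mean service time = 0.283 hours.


Offered load a = lambda * E[S] = 26.0 * 0.283 = 7.36 Erlangs

7.36 Erlangs


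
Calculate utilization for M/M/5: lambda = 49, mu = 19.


rho = lambda/(c*mu) = 49/(5*19) = 0.5158

0.5158


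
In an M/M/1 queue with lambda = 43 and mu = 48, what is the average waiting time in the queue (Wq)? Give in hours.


rho = 43/48; Wq = rho/(mu - lambda) = 0.1792 hours

0.1792 hours


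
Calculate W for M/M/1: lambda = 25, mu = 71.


W = 1/(mu - lambda) = 1/(71 - 25) = 0.0217 hours

0.0217 hours


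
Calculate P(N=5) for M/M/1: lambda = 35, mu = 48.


rho = 35/48; P(n) = (1-rho)*rho^n = (1-35/48)*(35/48)^5 = 0.0558

0.0558


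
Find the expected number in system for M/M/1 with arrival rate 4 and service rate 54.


rho = 4/54; L = rho/(1-rho) = 0.08

0.08


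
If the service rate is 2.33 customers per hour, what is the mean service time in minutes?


Mean service time = 60/mu = 60/2.33 = 25.75 minutes

25.75 minutes


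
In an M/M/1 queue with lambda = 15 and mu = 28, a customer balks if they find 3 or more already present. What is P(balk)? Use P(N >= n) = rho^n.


P(N >= 3) = rho^3 = (15/28)^3 = 0.1537

0.1537


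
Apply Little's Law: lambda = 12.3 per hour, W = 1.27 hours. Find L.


L = lambda * W = 12.3 * 1.27 = 15.62

15.62


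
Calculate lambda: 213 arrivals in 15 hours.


lambda = total arrivals / time = 213 / 15 = 14.2 per hour

14.2 per hour


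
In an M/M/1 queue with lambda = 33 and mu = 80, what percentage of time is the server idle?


Idle fraction = (1 - rho) * 100 = (1 - 33/80) * 100 = 58.8%

58.8%


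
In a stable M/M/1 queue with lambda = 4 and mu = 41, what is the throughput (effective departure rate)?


For a stable queue (lambda < mu), throughput = lambda = 4 per hour

4 per hour


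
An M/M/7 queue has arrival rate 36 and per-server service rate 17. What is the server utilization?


rho = lambda/(c*mu) = 36/(7*17) = 0.3025

0.3025


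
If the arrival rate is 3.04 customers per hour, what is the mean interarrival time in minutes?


Mean interarrival time = 60/lambda = 60/3.04 = 19.74 minutes

19.74 minutes


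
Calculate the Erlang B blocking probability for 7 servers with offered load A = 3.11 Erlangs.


B(N,A) = (A^N/N!) / sum(A^k/k!, k=0..N) with N=7, A=3.11 = 0.0253

0.0253


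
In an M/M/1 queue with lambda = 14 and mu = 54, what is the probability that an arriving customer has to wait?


P(wait) = rho = lambda/mu = 14/54 = 0.2593

0.2593


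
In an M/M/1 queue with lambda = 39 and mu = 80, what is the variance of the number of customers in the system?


rho = 39/80; Var(N) = rho/(1-rho)^2 = 1.86

1.86


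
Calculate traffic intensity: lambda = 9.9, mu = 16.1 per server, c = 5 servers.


rho = lambda / (c * mu) = 9.9 / (5 * 16.1) = 0.123

0.123


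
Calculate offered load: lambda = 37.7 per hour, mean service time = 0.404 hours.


Offered load a = lambda * E[S] = 37.7 * 0.404 = 15.23 Erlangs

15.23 Erlangs


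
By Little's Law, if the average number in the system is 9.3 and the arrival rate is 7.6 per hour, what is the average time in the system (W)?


W = L / lambda = 9.3 / 7.6 = 1.2237 hours

1.2237 hours


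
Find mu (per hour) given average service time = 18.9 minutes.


mu = 60 / avg_service_time = 60 / 18.9 = 3.17 per hour

3.17 per hour


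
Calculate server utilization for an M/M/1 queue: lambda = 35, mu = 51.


rho = lambda/mu = 35/51 = 0.6863

0.6863


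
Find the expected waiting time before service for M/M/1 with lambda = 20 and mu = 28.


rho = 20/28; Wq = rho/(mu - lambda) = 0.0893 hours

0.0893 hours


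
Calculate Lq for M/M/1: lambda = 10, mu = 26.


rho = 10/26; Lq = rho^2/(1-rho) = 0.24

0.24


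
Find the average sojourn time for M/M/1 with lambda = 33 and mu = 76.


W = 1/(mu - lambda) = 1/(76 - 33) = 0.0233 hours

0.0233 hours


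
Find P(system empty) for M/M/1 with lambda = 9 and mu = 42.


P0 = 1 - rho = 1 - 9/42 = 0.7857

0.7857


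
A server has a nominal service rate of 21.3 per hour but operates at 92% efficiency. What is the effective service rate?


Effective rate = mu * efficiency = 21.3 * 0.92 = 19.6 per hour

19.6 per hour


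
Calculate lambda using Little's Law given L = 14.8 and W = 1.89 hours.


lambda = L / W = 14.8 / 1.89 = 7.83 per hour

7.83 per hour


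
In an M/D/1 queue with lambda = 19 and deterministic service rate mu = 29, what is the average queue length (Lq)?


M/D/1: Lq = rho^2 / (2*(1-rho)) where rho = 19/29; Lq = 0.62

0.62


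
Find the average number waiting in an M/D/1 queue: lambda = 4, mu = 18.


M/D/1: Lq = rho^2 / (2*(1-rho)) where rho = 4/18; Lq = 0.03

0.03


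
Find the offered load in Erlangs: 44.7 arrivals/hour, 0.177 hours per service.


Offered load a = lambda * E[S] = 44.7 * 0.177 = 7.91 Erlangs

7.91 Erlangs


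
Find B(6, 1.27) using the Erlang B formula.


B(N,A) = (A^N/N!) / sum(A^k/k!, k=0..N) with N=6, A=1.27 = 0.0016

0.0016


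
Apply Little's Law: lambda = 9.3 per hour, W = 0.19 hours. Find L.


L = lambda * W = 9.3 * 0.19 = 1.77

1.77


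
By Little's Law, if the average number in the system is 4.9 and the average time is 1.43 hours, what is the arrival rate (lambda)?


lambda = L / W = 4.9 / 1.43 = 3.43 per hour

3.43 per hour


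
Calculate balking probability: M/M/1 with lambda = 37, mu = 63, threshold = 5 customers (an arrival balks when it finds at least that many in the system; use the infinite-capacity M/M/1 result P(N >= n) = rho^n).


P(N >= 5) = rho^5 = (37/63)^5 = 0.0699

0.0699


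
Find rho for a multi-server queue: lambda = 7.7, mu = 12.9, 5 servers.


rho = lambda / (c * mu) = 7.7 / (5 * 12.9) = 0.1194

0.1194


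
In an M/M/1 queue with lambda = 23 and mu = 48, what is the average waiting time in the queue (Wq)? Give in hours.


rho = 23/48; Wq = rho/(mu - lambda) = 0.0192 hours

0.0192 hours


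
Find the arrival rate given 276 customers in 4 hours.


lambda = total arrivals / time = 276 / 4 = 69.0 per hour

69.0 per hour


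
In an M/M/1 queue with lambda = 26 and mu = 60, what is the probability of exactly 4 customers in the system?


rho = 26/60; P(n) = (1-rho)*rho^n = (1-26/60)*(26/60)^4 = 0.02

0.02


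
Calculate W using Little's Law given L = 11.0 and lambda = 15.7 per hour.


W = L / lambda = 11.0 / 15.7 = 0.7006 hours

0.7006 hours


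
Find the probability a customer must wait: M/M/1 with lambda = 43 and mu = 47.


P(wait) = rho = lambda/mu = 43/47 = 0.9149

0.9149


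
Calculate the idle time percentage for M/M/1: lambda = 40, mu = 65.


Idle fraction = (1 - rho) * 100 = (1 - 40/65) * 100 = 38.5%

38.5%


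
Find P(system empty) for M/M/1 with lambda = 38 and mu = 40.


P0 = 1 - rho = 1 - 38/40 = 0.05

0.05


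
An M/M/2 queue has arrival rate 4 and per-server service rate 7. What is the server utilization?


rho = lambda/(c*mu) = 4/(2*7) = 0.2857

0.2857


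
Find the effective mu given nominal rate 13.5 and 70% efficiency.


Effective rate = mu * efficiency = 13.5 * 0.7 = 9.45 per hour

9.45 per hour


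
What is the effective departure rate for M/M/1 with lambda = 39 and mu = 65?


For a stable queue (lambda < mu), throughput = lambda = 39 per hour

39 per hour


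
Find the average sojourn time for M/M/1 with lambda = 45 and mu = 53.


W = 1/(mu - lambda) = 1/(53 - 45) = 0.125 hours

0.125 hours


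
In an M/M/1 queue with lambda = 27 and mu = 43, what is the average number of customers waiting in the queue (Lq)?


rho = 27/43; Lq = rho^2/(1-rho) = 1.06

1.06


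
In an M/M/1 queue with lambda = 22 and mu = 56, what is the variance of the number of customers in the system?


rho = 22/56; Var(N) = rho/(1-rho)^2 = 1.07

1.07


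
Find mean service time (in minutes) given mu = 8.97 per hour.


Mean service time = 60/mu = 60/8.97 = 6.69 minutes

6.69 minutes


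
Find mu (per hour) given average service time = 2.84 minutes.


mu = 60 / avg_service_time = 60 / 2.84 = 21.13 per hour

21.13 per hour


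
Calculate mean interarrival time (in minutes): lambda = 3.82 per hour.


Mean interarrival time = 60/lambda = 60/3.82 = 15.71 minutes

15.71 minutes


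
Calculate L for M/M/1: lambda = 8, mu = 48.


rho = 8/48; L = rho/(1-rho) = 0.2

0.2


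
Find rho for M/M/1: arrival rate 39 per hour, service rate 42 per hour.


rho = lambda/mu = 39/42 = 0.9286

0.9286


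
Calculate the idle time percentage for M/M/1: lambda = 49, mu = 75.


Idle fraction = (1 - rho) * 100 = (1 - 49/75) * 100 = 34.7%

34.7%


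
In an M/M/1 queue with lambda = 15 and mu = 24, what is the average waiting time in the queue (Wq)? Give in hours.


rho = 15/24; Wq = rho/(mu - lambda) = 0.0694 hours

0.0694 hours


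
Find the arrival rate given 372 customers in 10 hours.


lambda = total arrivals / time = 372 / 10 = 37.2 per hour

37.2 per hour


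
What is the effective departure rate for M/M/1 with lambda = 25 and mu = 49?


For a stable queue (lambda < mu), throughput = lambda = 25 per hour

25 per hour


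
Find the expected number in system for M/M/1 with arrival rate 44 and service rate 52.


rho = 44/52; L = rho/(1-rho) = 5.5

5.5


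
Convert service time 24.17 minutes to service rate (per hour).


mu = 60 / avg_service_time = 60 / 24.17 = 2.48 per hour

2.48 per hour


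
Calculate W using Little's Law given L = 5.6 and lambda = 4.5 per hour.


W = L / lambda = 5.6 / 4.5 = 1.2444 hours

1.2444 hours


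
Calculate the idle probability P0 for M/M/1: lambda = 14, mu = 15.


P0 = 1 - rho = 1 - 14/15 = 0.0667

0.0667


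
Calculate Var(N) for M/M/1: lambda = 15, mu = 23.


rho = 15/23; Var(N) = rho/(1-rho)^2 = 5.39

5.39


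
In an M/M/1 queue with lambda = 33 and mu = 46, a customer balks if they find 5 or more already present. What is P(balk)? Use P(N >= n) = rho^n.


P(N >= 5) = rho^5 = (33/46)^5 = 0.19

0.19


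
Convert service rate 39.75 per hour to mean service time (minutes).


Mean service time = 60/mu = 60/39.75 = 1.51 minutes

1.51 minutes


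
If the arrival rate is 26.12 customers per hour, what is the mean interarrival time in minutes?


Mean interarrival time = 60/lambda = 60/26.12 = 2.3 minutes

2.3 minutes


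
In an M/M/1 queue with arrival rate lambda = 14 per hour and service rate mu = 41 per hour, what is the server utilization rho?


rho = lambda/mu = 14/41 = 0.3415

0.3415


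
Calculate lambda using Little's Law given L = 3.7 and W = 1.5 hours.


lambda = L / W = 3.7 / 1.5 = 2.47 per hour

2.47 per hour


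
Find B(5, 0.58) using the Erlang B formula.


B(N,A) = (A^N/N!) / sum(A^k/k!, k=0..N) with N=5, A=0.58 = 0.0003

0.0003


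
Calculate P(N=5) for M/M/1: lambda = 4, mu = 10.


rho = 4/10; P(n) = (1-rho)*rho^n = (1-4/10)*(4/10)^5 = 0.0061

0.0061


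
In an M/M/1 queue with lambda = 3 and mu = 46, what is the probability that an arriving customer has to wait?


P(wait) = rho = lambda/mu = 3/46 = 0.0652

0.0652


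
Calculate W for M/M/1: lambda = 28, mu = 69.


W = 1/(mu - lambda) = 1/(69 - 28) = 0.0244 hours

0.0244 hours


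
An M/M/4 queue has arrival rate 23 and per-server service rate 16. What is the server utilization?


rho = lambda/(c*mu) = 23/(4*16) = 0.3594

0.3594


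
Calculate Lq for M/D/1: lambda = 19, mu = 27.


M/D/1: Lq = rho^2 / (2*(1-rho)) where rho = 19/27; Lq = 0.84

0.84


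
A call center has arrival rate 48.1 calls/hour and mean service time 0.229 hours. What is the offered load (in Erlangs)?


Offered load a = lambda * E[S] = 48.1 * 0.229 = 11.01 Erlangs

11.01 Erlangs


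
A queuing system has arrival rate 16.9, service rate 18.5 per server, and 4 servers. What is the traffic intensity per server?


rho = lambda / (c * mu) = 16.9 / (4 * 18.5) = 0.2284

0.2284


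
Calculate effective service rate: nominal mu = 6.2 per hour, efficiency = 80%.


Effective rate = mu * efficiency = 6.2 * 0.8 = 4.96 per hour

4.96 per hour


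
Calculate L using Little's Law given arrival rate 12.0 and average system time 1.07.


L = lambda * W = 12.0 * 1.07 = 12.84

12.84


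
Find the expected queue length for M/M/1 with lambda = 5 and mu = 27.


rho = 5/27; Lq = rho^2/(1-rho) = 0.04

0.04


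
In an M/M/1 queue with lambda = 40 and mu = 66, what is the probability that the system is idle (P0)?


P0 = 1 - rho = 1 - 40/66 = 0.3939

0.3939


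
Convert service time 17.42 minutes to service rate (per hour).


mu = 60 / avg_service_time = 60 / 17.42 = 3.44 per hour

3.44 per hour


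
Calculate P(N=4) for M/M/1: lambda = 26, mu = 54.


rho = 26/54; P(n) = (1-rho)*rho^n = (1-26/54)*(26/54)^4 = 0.0279

0.0279


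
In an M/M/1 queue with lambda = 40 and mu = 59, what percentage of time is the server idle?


Idle fraction = (1 - rho) * 100 = (1 - 40/59) * 100 = 32.2%

32.2%


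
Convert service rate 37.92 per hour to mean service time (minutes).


Mean service time = 60/mu = 60/37.92 = 1.58 minutes

1.58 minutes


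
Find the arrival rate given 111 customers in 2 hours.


lambda = total arrivals / time = 111 / 2 = 55.5 per hour

55.5 per hour


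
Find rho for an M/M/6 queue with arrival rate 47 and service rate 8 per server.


rho = lambda/(c*mu) = 47/(6*8) = 0.9792

0.9792


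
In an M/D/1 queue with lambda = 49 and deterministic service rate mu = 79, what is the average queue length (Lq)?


M/D/1: Lq = rho^2 / (2*(1-rho)) where rho = 49/79; Lq = 0.51

0.51


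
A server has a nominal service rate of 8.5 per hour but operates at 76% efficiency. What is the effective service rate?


Effective rate = mu * efficiency = 8.5 * 0.76 = 6.46 per hour

6.46 per hour


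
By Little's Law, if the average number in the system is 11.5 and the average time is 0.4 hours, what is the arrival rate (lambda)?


lambda = L / W = 11.5 / 0.4 = 28.75 per hour

28.75 per hour


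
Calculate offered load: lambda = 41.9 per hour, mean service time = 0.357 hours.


Offered load a = lambda * E[S] = 41.9 * 0.357 = 14.96 Erlangs

14.96 Erlangs


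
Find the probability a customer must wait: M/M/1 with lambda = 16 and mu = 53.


P(wait) = rho = lambda/mu = 16/53 = 0.3019

0.3019
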